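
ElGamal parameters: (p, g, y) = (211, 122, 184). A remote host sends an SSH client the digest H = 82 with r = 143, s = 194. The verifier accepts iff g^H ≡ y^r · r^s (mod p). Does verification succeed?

fails

Left side g^H mod p:
Squares mod 211: 122^1≡122, 122^2≡114, 122^4≡125, 122^8≡11, 122^16≡121, 122^32≡82, 122^64≡183
82 = 64 + 16 + 2, so 122^82 ≡ 183·121·114 ≡ 109 (mod 211)
Right side y^r · r^s mod p:
Squares mod 211: 184^1≡184, 184^2≡96, 184^4≡143, 184^8≡193, 184^16≡113, 184^32≡109, 184^64≡65, 184^128≡5
143 = 128 + 8 + 4 + 2 + 1, so 184^143 ≡ 5·193·143·96·184 ≡ 151 (mod 211)
Squares mod 211: 143^1≡143, 143^2≡193, 143^4≡113, 143^8≡109, 143^16≡65, 143^32≡5, 143^64≡25, 143^128≡203
194 = 128 + 64 + 2, so 143^194 ≡ 203·25·193 ≡ 13 (mod 211)
151·13 = 1963 ≡ 64 (mod 211)
109 ≠ 64, so verification fails.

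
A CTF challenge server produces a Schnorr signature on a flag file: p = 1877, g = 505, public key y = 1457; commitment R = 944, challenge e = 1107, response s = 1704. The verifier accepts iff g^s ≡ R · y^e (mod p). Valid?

yes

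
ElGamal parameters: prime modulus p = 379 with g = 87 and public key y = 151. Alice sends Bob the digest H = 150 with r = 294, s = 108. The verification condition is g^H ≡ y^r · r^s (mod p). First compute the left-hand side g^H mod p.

234

87^2 = 7569 ≡ 368
87^4 ≡ 368^2 = 135424 ≡ 121
87^8 ≡ 121^2 = 14641 ≡ 239
87^16 ≡ 239^2 = 57121 ≡ 271
87^32 ≡ 271^2 = 73441 ≡ 294
87^64 ≡ 294^2 = 86436 ≡ 24
87^128 ≡ 24^2 = 576 ≡ 197
150 = 128 + 16 + 4 + 2, so 87^150 ≡ 197·271·121·368 ≡ 234 (mod 379)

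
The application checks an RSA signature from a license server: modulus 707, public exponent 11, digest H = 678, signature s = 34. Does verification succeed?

s^11 mod 707 = 678
678 = H, so the signature checks out.

passes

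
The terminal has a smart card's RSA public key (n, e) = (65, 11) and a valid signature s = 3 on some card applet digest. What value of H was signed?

22

s^11 mod 65 = 22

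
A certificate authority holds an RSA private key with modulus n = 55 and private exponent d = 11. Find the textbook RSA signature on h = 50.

h^2 ≡ 50^2 = 2500 ≡ 25
h^4 ≡ 25^2 = 625 ≡ 20
h^8 ≡ 20^2 = 400 ≡ 15
11 = 8 + 2 + 1, so h^11 ≡ 15·25·50 ≡ 50 (mod 55)

50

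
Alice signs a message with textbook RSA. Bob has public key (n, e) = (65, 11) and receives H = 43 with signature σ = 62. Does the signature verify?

verifies

Squares mod 65: σ^1≡62, σ^2≡9, σ^4≡16, σ^8≡61
11 = 8 + 2 + 1, so σ^11 ≡ 61·9·62 ≡ 43 (mod 65)
43 = H, so the signature checks out.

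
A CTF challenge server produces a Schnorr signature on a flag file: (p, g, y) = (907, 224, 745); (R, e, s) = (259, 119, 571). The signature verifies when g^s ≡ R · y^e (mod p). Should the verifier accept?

g^s mod p:
224^571 mod 907 = 810
R · y^e mod p:
745^119 mod 907 = 505
259·505 = 130795 ≡ 187 (mod 907)
810 ≠ 187; the check fails.

reject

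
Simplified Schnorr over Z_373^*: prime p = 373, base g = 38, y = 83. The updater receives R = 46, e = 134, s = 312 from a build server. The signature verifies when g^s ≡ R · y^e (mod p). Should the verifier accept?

g^s mod p:
Squares mod 373: 38^1≡38, 38^2≡325, 38^4≡66, 38^8≡253, 38^16≡226, 38^32≡348, 38^64≡252, 38^128≡94, 38^256≡257
312 = 256 + 32 + 16 + 8, so 38^312 ≡ 257·348·226·253 ≡ 169 (mod 373)
R · y^e mod p:
Squares mod 373: 83^1≡83, 83^2≡175, 83^4≡39, 83^8≡29, 83^16≡95, 83^32≡73, 83^64≡107, 83^128≡259
134 = 128 + 4 + 2, so 83^134 ≡ 259·39·175 ≡ 28 (mod 373)
46·28 = 1288 ≡ 169 (mod 373)
169 ≡ 169 (mod 373); signature holds.

accept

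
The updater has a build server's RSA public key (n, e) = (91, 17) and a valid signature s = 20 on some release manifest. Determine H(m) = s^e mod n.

76

s^2 ≡ 20^2 = 400 ≡ 36
s^4 ≡ 36^2 = 1296 ≡ 22
s^8 ≡ 22^2 = 484 ≡ 29
s^16 ≡ 29^2 = 841 ≡ 22
17 = 16 + 1, so s^17 ≡ 22·20 ≡ 76 (mod 91)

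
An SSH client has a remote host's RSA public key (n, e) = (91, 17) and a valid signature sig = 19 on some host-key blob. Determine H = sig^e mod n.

sig^2 ≡ 19^2 = 361 ≡ 88
sig^4 ≡ 88^2 = 7744 ≡ 9
sig^8 ≡ 9^2 = 81
sig^16 ≡ 81^2 = 6561 ≡ 9
17 = 16 + 1, so sig^17 ≡ 9·19 ≡ 80 (mod 91)

80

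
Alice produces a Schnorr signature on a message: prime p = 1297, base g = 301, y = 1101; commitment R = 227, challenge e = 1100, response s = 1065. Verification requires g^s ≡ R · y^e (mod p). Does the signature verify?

verifies

g^s mod p:
301^1065 mod 1297 = 240
R · y^e mod p:
1101^1100 mod 1297 = 521
227·521 = 118267 ≡ 240 (mod 1297)
240 ≡ 240 (mod 1297); signature holds.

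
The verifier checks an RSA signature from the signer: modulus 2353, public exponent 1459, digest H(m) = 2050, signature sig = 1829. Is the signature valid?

invalid

sig^1459 mod 2353 = 1972
sig^1459 mod 2353 = 1972, but H(m) = 2050.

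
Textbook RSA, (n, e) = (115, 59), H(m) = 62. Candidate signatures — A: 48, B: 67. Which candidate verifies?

Candidate A: Squares mod 115: 48^1≡48, 48^2≡4, 48^4≡16, 48^8≡26, 48^16≡101, 48^32≡81; 59 = 32 + 16 + 8 + 2 + 1, so 48^59 ≡ 81·101·26·4·48 ≡ 62 (mod 115)
  → matches H(m) = 62
Candidate B: Squares mod 115: 67^1≡67, 67^2≡4, 67^4≡16, 67^8≡26, 67^16≡101, 67^32≡81; 59 = 32 + 16 + 8 + 2 + 1, so 67^59 ≡ 81·101·26·4·67 ≡ 53 (mod 115)

A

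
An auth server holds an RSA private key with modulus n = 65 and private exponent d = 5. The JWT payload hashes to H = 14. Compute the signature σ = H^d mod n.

Squares mod 65: H^1≡14, H^2≡1, H^4≡1
5 = 4 + 1, so H^5 ≡ 1·14 ≡ 14 (mod 65)

14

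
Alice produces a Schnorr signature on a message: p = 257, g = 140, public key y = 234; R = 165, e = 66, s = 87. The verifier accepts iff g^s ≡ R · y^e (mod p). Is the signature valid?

g^s mod p:
140^87 mod 257 = 162
R · y^e mod p:
234^66 mod 257 = 15
165·15 = 2475 ≡ 162 (mod 257)
162 ≡ 162 (mod 257); signature holds.

valid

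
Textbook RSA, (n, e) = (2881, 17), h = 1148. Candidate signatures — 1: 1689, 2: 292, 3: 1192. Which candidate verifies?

Candidate 1: Squares mod 2881: 1689^1≡1689, 1689^2≡531, 1689^4≡2504, 1689^8≡960, 1689^16≡2561; 17 = 16 + 1, so 1689^17 ≡ 2561·1689 ≡ 1148 (mod 2881)
  → matches h = 1148
Candidate 2: Squares mod 2881: 292^1≡292, 292^2≡1715, 292^4≡2605, 292^8≡1270, 292^16≡2421; 17 = 16 + 1, so 292^17 ≡ 2421·292 ≡ 1087 (mod 2881)
Candidate 3: Squares mod 2881: 1192^1≡1192, 1192^2≡531, 1192^4≡2504, 1192^8≡960, 1192^16≡2561; 17 = 16 + 1, so 1192^17 ≡ 2561·1192 ≡ 1733 (mod 2881)

1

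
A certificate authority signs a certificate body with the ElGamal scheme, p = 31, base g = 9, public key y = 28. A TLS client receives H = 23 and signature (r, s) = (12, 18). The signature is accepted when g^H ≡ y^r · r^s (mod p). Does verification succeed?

fails

Left side g^H mod p:
9^2 = 81 ≡ 19
9^4 ≡ 19^2 = 361 ≡ 20
9^8 ≡ 20^2 = 400 ≡ 28
9^16 ≡ 28^2 = 784 ≡ 9
23 = 16 + 4 + 2 + 1, so 9^23 ≡ 9·20·19·9 ≡ 28 (mod 31)
Right side y^r · r^s mod p:
28^2 = 784 ≡ 9
28^4 ≡ 9^2 = 81 ≡ 19
28^8 ≡ 19^2 = 361 ≡ 20
12 = 8 + 4, so 28^12 ≡ 20·19 ≡ 8 (mod 31)
12^2 = 144 ≡ 20
12^4 ≡ 20^2 = 400 ≡ 28
12^8 ≡ 28^2 = 784 ≡ 9
12^16 ≡ 9^2 = 81 ≡ 19
18 = 16 + 2, so 12^18 ≡ 19·20 ≡ 8 (mod 31)
8·8 = 64 ≡ 2 (mod 31)
28 ≠ 2, so verification fails.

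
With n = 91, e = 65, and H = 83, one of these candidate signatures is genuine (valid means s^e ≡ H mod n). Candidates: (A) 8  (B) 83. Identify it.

Candidate A: 8^2 = 64; 8^4 ≡ 64^2 = 4096 ≡ 1; 8^8 ≡ 1^2 = 1; 8^16 ≡ 1^2 = 1; 8^32 ≡ 1^2 = 1; 8^64 ≡ 1^2 = 1; 65 = 64 + 1, so 8^65 ≡ 1·8 ≡ 8 (mod 91)
Candidate B: 83^2 = 6889 ≡ 64; 83^4 ≡ 64^2 = 4096 ≡ 1; 83^8 ≡ 1^2 = 1; 83^16 ≡ 1^2 = 1; 83^32 ≡ 1^2 = 1; 83^64 ≡ 1^2 = 1; 65 = 64 + 1, so 83^65 ≡ 1·83 ≡ 83 (mod 91)
  → matches H = 83

B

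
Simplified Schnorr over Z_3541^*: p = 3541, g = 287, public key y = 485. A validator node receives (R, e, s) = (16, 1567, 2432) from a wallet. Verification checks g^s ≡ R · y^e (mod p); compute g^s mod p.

Squares mod 3541: 287^1≡287, 287^2≡926, 287^4≡554, 287^8≡2390, 287^16≡467, 287^32≡2088, 287^64≡773, 287^128≡2641, 287^256≡2652, 287^512≡678, 287^1024≡2895, 287^2048≡3019
2432 = 2048 + 256 + 128, so 287^2432 ≡ 3019·2652·2641 ≡ 1668 (mod 3541)

1668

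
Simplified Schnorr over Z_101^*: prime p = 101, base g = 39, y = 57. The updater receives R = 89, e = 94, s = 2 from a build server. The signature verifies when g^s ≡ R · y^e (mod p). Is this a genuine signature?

forged

g^s mod p:
Squares mod 101: 39^1≡39, 39^2≡6
39^2 ≡ 6 (mod 101)
R · y^e mod p:
Squares mod 101: 57^1≡57, 57^2≡17, 57^4≡87, 57^8≡95, 57^16≡36, 57^32≡84, 57^64≡87
94 = 64 + 16 + 8 + 4 + 2, so 57^94 ≡ 87·36·95·87·17 ≡ 14 (mod 101)
89·14 = 1246 ≡ 34 (mod 101)
6 ≠ 34; the check fails.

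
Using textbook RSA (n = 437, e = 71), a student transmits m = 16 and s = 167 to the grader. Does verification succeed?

fails

Squares mod 437: s^1≡167, s^2≡358, s^4≡123, s^8≡271, s^16≡25, s^32≡188, s^64≡384
71 = 64 + 4 + 2 + 1, so s^71 ≡ 384·123·358·167 ≡ 71 (mod 437)
71 ≠ 16, so verification fails.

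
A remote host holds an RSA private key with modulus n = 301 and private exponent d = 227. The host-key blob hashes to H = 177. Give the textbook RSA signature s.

200

H^227 mod 301 = 200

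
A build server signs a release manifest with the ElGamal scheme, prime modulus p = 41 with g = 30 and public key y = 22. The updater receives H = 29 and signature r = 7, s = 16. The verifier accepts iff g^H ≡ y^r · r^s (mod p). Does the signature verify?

Left side g^H mod p:
Squares mod 41: 30^1≡30, 30^2≡39, 30^4≡4, 30^8≡16, 30^16≡10
29 = 16 + 8 + 4 + 1, so 30^29 ≡ 10·16·4·30 ≡ 12 (mod 41)
Right side y^r · r^s mod p:
Squares mod 41: 22^1≡22, 22^2≡33, 22^4≡23
7 = 4 + 2 + 1, so 22^7 ≡ 23·33·22 ≡ 11 (mod 41)
Squares mod 41: 7^1≡7, 7^2≡8, 7^4≡23, 7^8≡37, 7^16≡16
7^16 ≡ 16 (mod 41)
11·16 = 176 ≡ 12 (mod 41)
12 ≡ 12 (mod 41), so the signature is genuine.

verifies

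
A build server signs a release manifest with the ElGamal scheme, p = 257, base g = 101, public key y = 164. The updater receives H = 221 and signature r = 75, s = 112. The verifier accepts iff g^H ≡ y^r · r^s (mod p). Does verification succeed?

fails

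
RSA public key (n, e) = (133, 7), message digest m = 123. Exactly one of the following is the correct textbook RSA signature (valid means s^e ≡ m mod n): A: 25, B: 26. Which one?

Candidate A: Squares mod 133: 25^1≡25, 25^2≡93, 25^4≡4; 7 = 4 + 2 + 1, so 25^7 ≡ 4·93·25 ≡ 123 (mod 133)
  → matches m = 123
Candidate B: Squares mod 133: 26^1≡26, 26^2≡11, 26^4≡121; 7 = 4 + 2 + 1, so 26^7 ≡ 121·11·26 ≡ 26 (mod 133)

A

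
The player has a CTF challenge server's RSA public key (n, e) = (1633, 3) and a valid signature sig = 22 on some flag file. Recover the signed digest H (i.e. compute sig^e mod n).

850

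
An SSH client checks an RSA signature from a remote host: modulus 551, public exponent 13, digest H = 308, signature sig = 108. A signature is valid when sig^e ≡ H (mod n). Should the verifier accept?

reject

Squares mod 551: sig^1≡108, sig^2≡93, sig^4≡384, sig^8≡339
13 = 8 + 4 + 1, so sig^13 ≡ 339·384·108 ≡ 243 (mod 551)
sig^13 mod 551 = 243, but H = 308.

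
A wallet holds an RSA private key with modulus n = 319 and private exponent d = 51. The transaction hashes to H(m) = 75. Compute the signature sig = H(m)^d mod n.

273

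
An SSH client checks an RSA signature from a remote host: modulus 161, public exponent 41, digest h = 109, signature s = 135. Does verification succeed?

s^41 mod 161 = 109
s^41 mod 161 = 109 matches h.

passes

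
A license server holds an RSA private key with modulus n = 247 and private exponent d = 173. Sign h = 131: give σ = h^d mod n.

Squares mod 247: h^1≡131, h^2≡118, h^4≡92, h^8≡66, h^16≡157, h^32≡196, h^64≡131, h^128≡118
173 = 128 + 32 + 8 + 4 + 1, so h^173 ≡ 118·196·66·92·131 ≡ 118 (mod 247)

118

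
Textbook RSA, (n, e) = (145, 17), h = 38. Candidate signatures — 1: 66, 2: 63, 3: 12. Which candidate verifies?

Candidate 1: Squares mod 145: 66^1≡66, 66^2≡6, 66^4≡36, 66^8≡136, 66^16≡81; 17 = 16 + 1, so 66^17 ≡ 81·66 ≡ 126 (mod 145)
Candidate 2: Squares mod 145: 63^1≡63, 63^2≡54, 63^4≡16, 63^8≡111, 63^16≡141; 17 = 16 + 1, so 63^17 ≡ 141·63 ≡ 38 (mod 145)
  → matches h = 38
Candidate 3: Squares mod 145: 12^1≡12, 12^2≡144, 12^4≡1, 12^8≡1, 12^16≡1; 17 = 16 + 1, so 12^17 ≡ 1·12 ≡ 12 (mod 145)

2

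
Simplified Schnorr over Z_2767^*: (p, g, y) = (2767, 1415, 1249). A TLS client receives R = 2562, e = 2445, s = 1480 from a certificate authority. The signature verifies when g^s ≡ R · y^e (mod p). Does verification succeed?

fails

g^s mod p:
Squares mod 2767: 1415^1≡1415, 1415^2≡1684, 1415^4≡2448, 1415^8≡2149, 1415^16≡78, 1415^32≡550, 1415^64≡897, 1415^128≡2179, 1415^256≡2636, 1415^512≡559, 1415^1024≡2577
1480 = 1024 + 256 + 128 + 64 + 8, so 1415^1480 ≡ 2577·2636·2179·897·2149 ≡ 1714 (mod 2767)
R · y^e mod p:
Squares mod 2767: 1249^1≡1249, 1249^2≡2180, 1249^4≡1461, 1249^8≡1164, 1249^16≡1833, 1249^32≡751, 1249^64≡2300, 1249^128≡2263, 1249^256≡2219, 1249^512≡1468, 1249^1024≡2298, 1249^2048≡1368
2445 = 2048 + 256 + 128 + 8 + 4 + 1, so 1249^2445 ≡ 1368·2219·2263·1164·1461·1249 ≡ 786 (mod 2767)
2562·786 = 2013732 ≡ 2123 (mod 2767)
1714 ≠ 2123; the check fails.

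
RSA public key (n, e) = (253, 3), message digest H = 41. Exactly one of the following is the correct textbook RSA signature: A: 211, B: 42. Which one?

A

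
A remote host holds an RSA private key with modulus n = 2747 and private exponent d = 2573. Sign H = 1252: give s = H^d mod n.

1994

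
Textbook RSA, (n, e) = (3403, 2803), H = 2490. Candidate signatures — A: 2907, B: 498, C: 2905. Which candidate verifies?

Candidate A: Squares mod 3403: 2907^1≡2907, 2907^2≡1000, 2907^4≡2921, 2907^8≡920, 2907^16≡2456, 2907^32≡1820, 2907^64≡1281, 2907^128≡715, 2907^256≡775, 2907^512≡1697, 2907^1024≡871, 2907^2048≡3175; 2803 = 2048 + 512 + 128 + 64 + 32 + 16 + 2 + 1, so 2907^2803 ≡ 3175·1697·715·1281·1820·2456·1000·2907 ≡ 2888 (mod 3403)
Candidate B: Squares mod 3403: 498^1≡498, 498^2≡2988, 498^4≡2075, 498^8≡830, 498^16≡1494, 498^32≡3071, 498^64≡1328, 498^128≡830, 498^256≡1494, 498^512≡3071, 498^1024≡1328, 498^2048≡830; 2803 = 2048 + 512 + 128 + 64 + 32 + 16 + 2 + 1, so 498^2803 ≡ 830·3071·830·1328·3071·1494·2988·498 ≡ 913 (mod 3403)
Candidate C: Squares mod 3403: 2905^1≡2905, 2905^2≡2988, 2905^4≡2075, 2905^8≡830, 2905^16≡1494, 2905^32≡3071, 2905^64≡1328, 2905^128≡830, 2905^256≡1494, 2905^512≡3071, 2905^1024≡1328, 2905^2048≡830; 2803 = 2048 + 512 + 128 + 64 + 32 + 16 + 2 + 1, so 2905^2803 ≡ 830·3071·830·1328·3071·1494·2988·2905 ≡ 2490 (mod 3403)
  → matches H = 2490

C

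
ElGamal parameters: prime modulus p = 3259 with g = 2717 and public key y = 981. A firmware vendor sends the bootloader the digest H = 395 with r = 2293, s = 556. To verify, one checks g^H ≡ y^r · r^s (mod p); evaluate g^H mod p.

Squares mod 3259: 2717^1≡2717, 2717^2≡454, 2717^4≡799, 2717^8≡2896, 2717^16≡1409, 2717^32≡550, 2717^64≡2672, 2717^128≡2374, 2717^256≡1065
395 = 256 + 128 + 8 + 2 + 1, so 2717^395 ≡ 1065·2374·2896·454·2717 ≡ 1689 (mod 3259)

1689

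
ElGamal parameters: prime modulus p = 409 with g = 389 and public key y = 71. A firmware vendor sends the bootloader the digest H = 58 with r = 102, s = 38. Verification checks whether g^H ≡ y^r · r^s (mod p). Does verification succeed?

Left side g^H mod p:
389^2 = 151321 ≡ 400
389^4 ≡ 400^2 = 160000 ≡ 81
389^8 ≡ 81^2 = 6561 ≡ 17
389^16 ≡ 17^2 = 289
389^32 ≡ 289^2 = 83521 ≡ 85
58 = 32 + 16 + 8 + 2, so 389^58 ≡ 85·289·17·400 ≡ 265 (mod 409)
Right side y^r · r^s mod p:
71^2 = 5041 ≡ 133
71^4 ≡ 133^2 = 17689 ≡ 102
71^8 ≡ 102^2 = 10404 ≡ 179
71^16 ≡ 179^2 = 32041 ≡ 139
71^32 ≡ 139^2 = 19321 ≡ 98
71^64 ≡ 98^2 = 9604 ≡ 197
102 = 64 + 32 + 4 + 2, so 71^102 ≡ 197·98·102·133 ≡ 1 (mod 409)
102^2 = 10404 ≡ 179
102^4 ≡ 179^2 = 32041 ≡ 139
102^8 ≡ 139^2 = 19321 ≡ 98
102^16 ≡ 98^2 = 9604 ≡ 197
102^32 ≡ 197^2 = 38809 ≡ 363
38 = 32 + 4 + 2, so 102^38 ≡ 363·139·179 ≡ 265 (mod 409)
1·265 = 265 ≡ 265 (mod 409)
265 ≡ 265 (mod 409), so the signature is genuine.

passes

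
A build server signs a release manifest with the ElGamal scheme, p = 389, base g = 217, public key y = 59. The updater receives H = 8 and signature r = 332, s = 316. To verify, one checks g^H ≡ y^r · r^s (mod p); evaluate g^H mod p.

121

Squares mod 389: 217^1≡217, 217^2≡20, 217^4≡11, 217^8≡121
217^8 ≡ 121 (mod 389)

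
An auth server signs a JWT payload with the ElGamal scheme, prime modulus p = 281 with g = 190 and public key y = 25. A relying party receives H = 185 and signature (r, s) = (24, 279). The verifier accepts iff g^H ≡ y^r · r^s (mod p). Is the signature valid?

Left side g^H mod p:
Squares mod 281: 190^1≡190, 190^2≡132, 190^4≡2, 190^8≡4, 190^16≡16, 190^32≡256, 190^64≡63, 190^128≡35
185 = 128 + 32 + 16 + 8 + 1, so 190^185 ≡ 35·256·16·4·190 ≡ 65 (mod 281)
Right side y^r · r^s mod p:
Squares mod 281: 25^1≡25, 25^2≡63, 25^4≡35, 25^8≡101, 25^16≡85
24 = 16 + 8, so 25^24 ≡ 85·101 ≡ 155 (mod 281)
Squares mod 281: 24^1≡24, 24^2≡14, 24^4≡196, 24^8≡200, 24^16≡98, 24^32≡50, 24^64≡252, 24^128≡279, 24^256≡4
279 = 256 + 16 + 4 + 2 + 1, so 24^279 ≡ 4·98·196·14·24 ≡ 82 (mod 281)
155·82 = 12710 ≡ 65 (mod 281)
65 ≡ 65 (mod 281), so the signature is genuine.

valid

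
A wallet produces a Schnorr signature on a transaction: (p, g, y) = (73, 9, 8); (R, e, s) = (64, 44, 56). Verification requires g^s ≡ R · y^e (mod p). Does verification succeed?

g^s mod p:
9^2 = 81 ≡ 8
9^4 ≡ 8^2 = 64
9^8 ≡ 64^2 = 4096 ≡ 8
9^16 ≡ 8^2 = 64
9^32 ≡ 64^2 = 4096 ≡ 8
56 = 32 + 16 + 8, so 9^56 ≡ 8·64·8 ≡ 8 (mod 73)
R · y^e mod p:
8^2 = 64
8^4 ≡ 64^2 = 4096 ≡ 8
8^8 ≡ 8^2 = 64
8^16 ≡ 64^2 = 4096 ≡ 8
8^32 ≡ 8^2 = 64
44 = 32 + 8 + 4, so 8^44 ≡ 64·64·8 ≡ 64 (mod 73)
64·64 = 4096 ≡ 8 (mod 73)
8 ≡ 8 (mod 73); signature holds.

passes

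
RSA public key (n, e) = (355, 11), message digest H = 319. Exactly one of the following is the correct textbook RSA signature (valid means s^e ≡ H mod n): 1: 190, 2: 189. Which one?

Candidate 1: Squares mod 355: 190^1≡190, 190^2≡245, 190^4≡30, 190^8≡190; 11 = 8 + 2 + 1, so 190^11 ≡ 190·245·190 ≡ 30 (mod 355)
Candidate 2: Squares mod 355: 189^1≡189, 189^2≡221, 189^4≡206, 189^8≡191; 11 = 8 + 2 + 1, so 189^11 ≡ 191·221·189 ≡ 319 (mod 355)
  → matches H = 319

2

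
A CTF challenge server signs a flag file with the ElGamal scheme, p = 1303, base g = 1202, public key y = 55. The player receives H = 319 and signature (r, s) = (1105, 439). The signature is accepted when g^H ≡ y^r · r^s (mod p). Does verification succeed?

fails

Left side g^H mod p:
Squares mod 1303: 1202^1≡1202, 1202^2≡1080, 1202^4≡215, 1202^8≡620, 1202^16≡15, 1202^32≡225, 1202^64≡1111, 1202^128≡380, 1202^256≡1070
319 = 256 + 32 + 16 + 8 + 4 + 2 + 1, so 1202^319 ≡ 1070·225·15·620·215·1080·1202 ≡ 1260 (mod 1303)
Right side y^r · r^s mod p:
Squares mod 1303: 55^1≡55, 55^2≡419, 55^4≡959, 55^8≡1066, 55^16≡140, 55^32≡55, 55^64≡419, 55^128≡959, 55^256≡1066, 55^512≡140, 55^1024≡55
1105 = 1024 + 64 + 16 + 1, so 55^1105 ≡ 55·419·140·55 ≡ 51 (mod 1303)
Squares mod 1303: 1105^1≡1105, 1105^2≡114, 1105^4≡1269, 1105^8≡1156, 1105^16≡761, 1105^32≡589, 1105^64≡323, 1105^128≡89, 1105^256≡103
439 = 256 + 128 + 32 + 16 + 4 + 2 + 1, so 1105^439 ≡ 103·89·589·761·1269·114·1105 ≡ 16 (mod 1303)
51·16 = 816 ≡ 816 (mod 1303)
1260 ≠ 816, so verification fails.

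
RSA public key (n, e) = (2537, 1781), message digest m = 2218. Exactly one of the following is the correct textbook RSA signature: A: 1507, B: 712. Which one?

Candidate A: Squares mod 2537: 1507^1≡1507, 1507^2≡434, 1507^4≡618, 1507^8≡1374, 1507^16≡348, 1507^32≡1865, 1507^64≡2535, 1507^128≡4, 1507^256≡16, 1507^512≡256, 1507^1024≡2111; 1781 = 1024 + 512 + 128 + 64 + 32 + 16 + 4 + 1, so 1507^1781 ≡ 2111·256·4·2535·1865·348·618·1507 ≡ 1943 (mod 2537)
Candidate B: Squares mod 2537: 712^1≡712, 712^2≡2081, 712^4≡2439, 712^8≡1993, 712^16≡1644, 712^32≡831, 712^64≡497, 712^128≡920, 712^256≡1579, 712^512≡1907, 712^1024≡1128; 1781 = 1024 + 512 + 128 + 64 + 32 + 16 + 4 + 1, so 712^1781 ≡ 1128·1907·920·497·831·1644·2439·712 ≡ 2218 (mod 2537)
  → matches m = 2218

B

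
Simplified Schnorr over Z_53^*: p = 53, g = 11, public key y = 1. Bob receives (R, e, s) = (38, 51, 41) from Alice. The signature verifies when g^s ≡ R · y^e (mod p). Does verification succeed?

passes

g^s mod p:
Squares mod 53: 11^1≡11, 11^2≡15, 11^4≡13, 11^8≡10, 11^16≡47, 11^32≡36
41 = 32 + 8 + 1, so 11^41 ≡ 36·10·11 ≡ 38 (mod 53)
R · y^e mod p:
Squares mod 53: 1^1≡1, 1^2≡1, 1^4≡1, 1^8≡1, 1^16≡1, 1^32≡1
51 = 32 + 16 + 2 + 1, so 1^51 ≡ 1·1·1·1 ≡ 1 (mod 53)
38·1 = 38 ≡ 38 (mod 53)
38 ≡ 38 (mod 53); signature holds.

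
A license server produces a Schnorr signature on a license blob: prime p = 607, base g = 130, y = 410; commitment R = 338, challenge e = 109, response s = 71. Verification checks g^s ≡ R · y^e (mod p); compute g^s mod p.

130^2 = 16900 ≡ 511
130^4 ≡ 511^2 = 261121 ≡ 111
130^8 ≡ 111^2 = 12321 ≡ 181
130^16 ≡ 181^2 = 32761 ≡ 590
130^32 ≡ 590^2 = 348100 ≡ 289
130^64 ≡ 289^2 = 83521 ≡ 362
71 = 64 + 4 + 2 + 1, so 130^71 ≡ 362·111·511·130 ≡ 476 (mod 607)

476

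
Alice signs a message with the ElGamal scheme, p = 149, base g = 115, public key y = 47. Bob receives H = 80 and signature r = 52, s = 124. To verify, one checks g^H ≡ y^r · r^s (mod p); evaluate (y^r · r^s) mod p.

Squares mod 149: 47^1≡47, 47^2≡123, 47^4≡80, 47^8≡142, 47^16≡49, 47^32≡17
52 = 32 + 16 + 4, so 47^52 ≡ 17·49·80 ≡ 37 (mod 149)
Squares mod 149: 52^1≡52, 52^2≡22, 52^4≡37, 52^8≡28, 52^16≡39, 52^32≡31, 52^64≡67
124 = 64 + 32 + 16 + 8 + 4, so 52^124 ≡ 67·31·39·28·37 ≡ 73 (mod 149)
y^r · r^s ≡ 37·73 = 2701 ≡ 19 (mod 149)

19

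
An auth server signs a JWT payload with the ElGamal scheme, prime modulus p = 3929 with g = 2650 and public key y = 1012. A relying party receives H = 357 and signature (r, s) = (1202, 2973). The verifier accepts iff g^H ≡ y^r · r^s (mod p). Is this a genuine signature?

Left side g^H mod p:
2650^357 mod 3929 = 1475
Right side y^r · r^s mod p:
1012^1202 mod 3929 = 476
1202^2973 mod 3929 = 3903
476·3903 = 1857828 ≡ 3340 (mod 3929)
1475 ≠ 3340, so verification fails.

forged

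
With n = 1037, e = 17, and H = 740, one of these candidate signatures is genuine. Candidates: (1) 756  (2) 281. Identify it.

2

Candidate 1: Squares mod 1037: 756^1≡756, 756^2≡149, 756^4≡424, 756^8≡375, 756^16≡630; 17 = 16 + 1, so 756^17 ≡ 630·756 ≡ 297 (mod 1037)
Candidate 2: Squares mod 1037: 281^1≡281, 281^2≡149, 281^4≡424, 281^8≡375, 281^16≡630; 17 = 16 + 1, so 281^17 ≡ 630·281 ≡ 740 (mod 1037)
  → matches H = 740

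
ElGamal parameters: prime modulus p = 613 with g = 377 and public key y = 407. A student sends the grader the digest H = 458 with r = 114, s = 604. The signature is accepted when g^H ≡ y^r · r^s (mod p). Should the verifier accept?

Left side g^H mod p:
377^2 = 142129 ≡ 526
377^4 ≡ 526^2 = 276676 ≡ 213
377^8 ≡ 213^2 = 45369 ≡ 7
377^16 ≡ 7^2 = 49
377^32 ≡ 49^2 = 2401 ≡ 562
377^64 ≡ 562^2 = 315844 ≡ 149
377^128 ≡ 149^2 = 22201 ≡ 133
377^256 ≡ 133^2 = 17689 ≡ 525
458 = 256 + 128 + 64 + 8 + 2, so 377^458 ≡ 525·133·149·7·526 ≡ 356 (mod 613)
Right side y^r · r^s mod p:
407^2 = 165649 ≡ 139
407^4 ≡ 139^2 = 19321 ≡ 318
407^8 ≡ 318^2 = 101124 ≡ 592
407^16 ≡ 592^2 = 350464 ≡ 441
407^32 ≡ 441^2 = 194481 ≡ 160
407^64 ≡ 160^2 = 25600 ≡ 467
114 = 64 + 32 + 16 + 2, so 407^114 ≡ 467·160·441·139 ≡ 66 (mod 613)
114^2 = 12996 ≡ 123
114^4 ≡ 123^2 = 15129 ≡ 417
114^8 ≡ 417^2 = 173889 ≡ 410
114^16 ≡ 410^2 = 168100 ≡ 138
114^32 ≡ 138^2 = 19044 ≡ 41
114^64 ≡ 41^2 = 1681 ≡ 455
114^128 ≡ 455^2 = 207025 ≡ 444
114^256 ≡ 444^2 = 197136 ≡ 363
114^512 ≡ 363^2 = 131769 ≡ 587
604 = 512 + 64 + 16 + 8 + 4, so 114^604 ≡ 587·455·138·410·417 ≡ 154 (mod 613)
66·154 = 10164 ≡ 356 (mod 613)
356 ≡ 356 (mod 613), so the signature is genuine.

accept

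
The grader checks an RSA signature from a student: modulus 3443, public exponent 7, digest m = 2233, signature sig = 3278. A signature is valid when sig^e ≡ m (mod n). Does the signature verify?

does not verify

sig^2 ≡ 3278^2 = 10745284 ≡ 3124
sig^4 ≡ 3124^2 = 9759376 ≡ 1914
7 = 4 + 2 + 1, so sig^7 ≡ 1914·3124·3278 ≡ 1210 (mod 3443)
1210 ≠ 2233, so verification fails.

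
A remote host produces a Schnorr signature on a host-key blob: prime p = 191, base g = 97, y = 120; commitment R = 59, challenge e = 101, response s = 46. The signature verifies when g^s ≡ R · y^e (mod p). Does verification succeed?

g^s mod p:
97^46 mod 191 = 78
R · y^e mod p:
120^101 mod 191 = 147
59·147 = 8673 ≡ 78 (mod 191)
78 ≡ 78 (mod 191); signature holds.

passes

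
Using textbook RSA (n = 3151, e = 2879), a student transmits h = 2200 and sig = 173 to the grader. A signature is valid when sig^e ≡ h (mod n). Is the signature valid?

invalid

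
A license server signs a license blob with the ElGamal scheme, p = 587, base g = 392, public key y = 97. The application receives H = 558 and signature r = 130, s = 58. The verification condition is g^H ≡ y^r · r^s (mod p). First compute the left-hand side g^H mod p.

237

392^2 = 153664 ≡ 457
392^4 ≡ 457^2 = 208849 ≡ 464
392^8 ≡ 464^2 = 215296 ≡ 454
392^16 ≡ 454^2 = 206116 ≡ 79
392^32 ≡ 79^2 = 6241 ≡ 371
392^64 ≡ 371^2 = 137641 ≡ 283
392^128 ≡ 283^2 = 80089 ≡ 257
392^256 ≡ 257^2 = 66049 ≡ 305
392^512 ≡ 305^2 = 93025 ≡ 279
558 = 512 + 32 + 8 + 4 + 2, so 392^558 ≡ 279·371·454·464·457 ≡ 237 (mod 587)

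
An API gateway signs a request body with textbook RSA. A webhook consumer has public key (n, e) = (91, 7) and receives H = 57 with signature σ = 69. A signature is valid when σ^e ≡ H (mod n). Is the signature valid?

invalid

σ^2 ≡ 69^2 = 4761 ≡ 29
σ^4 ≡ 29^2 = 841 ≡ 22
7 = 4 + 2 + 1, so σ^7 ≡ 22·29·69 ≡ 69 (mod 91)
σ^7 mod 91 = 69, but H = 57.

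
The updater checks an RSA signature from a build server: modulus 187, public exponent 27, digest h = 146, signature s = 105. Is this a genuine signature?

s^2 ≡ 105^2 = 11025 ≡ 179
s^4 ≡ 179^2 = 32041 ≡ 64
s^8 ≡ 64^2 = 4096 ≡ 169
s^16 ≡ 169^2 = 28561 ≡ 137
27 = 16 + 8 + 2 + 1, so s^27 ≡ 137·169·179·105 ≡ 41 (mod 187)
41 ≠ 146, so verification fails.

forged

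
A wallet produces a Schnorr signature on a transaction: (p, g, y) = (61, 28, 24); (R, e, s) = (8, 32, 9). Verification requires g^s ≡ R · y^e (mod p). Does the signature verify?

g^s mod p:
Squares mod 61: 28^1≡28, 28^2≡52, 28^4≡20, 28^8≡34
9 = 8 + 1, so 28^9 ≡ 34·28 ≡ 37 (mod 61)
R · y^e mod p:
Squares mod 61: 24^1≡24, 24^2≡27, 24^4≡58, 24^8≡9, 24^16≡20, 24^32≡34
24^32 ≡ 34 (mod 61)
8·34 = 272 ≡ 28 (mod 61)
37 ≠ 28; the check fails.

does not verify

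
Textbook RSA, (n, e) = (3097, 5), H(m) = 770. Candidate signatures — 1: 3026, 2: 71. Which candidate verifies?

Candidate 1: 3026^2 = 9156676 ≡ 1944; 3026^4 ≡ 1944^2 = 3779136 ≡ 796; 5 = 4 + 1, so 3026^5 ≡ 796·3026 ≡ 2327 (mod 3097)
Candidate 2: 71^2 = 5041 ≡ 1944; 71^4 ≡ 1944^2 = 3779136 ≡ 796; 5 = 4 + 1, so 71^5 ≡ 796·71 ≡ 770 (mod 3097)
  → matches H(m) = 770

2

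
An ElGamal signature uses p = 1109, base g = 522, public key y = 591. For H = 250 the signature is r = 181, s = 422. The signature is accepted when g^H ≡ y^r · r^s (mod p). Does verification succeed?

fails

Left side g^H mod p:
Squares mod 1109: 522^1≡522, 522^2≡779, 522^4≡218, 522^8≡946, 522^16≡1062, 522^32≡1100, 522^64≡81, 522^128≡1016
250 = 128 + 64 + 32 + 16 + 8 + 2, so 522^250 ≡ 1016·81·1100·1062·946·779 ≡ 52 (mod 1109)
Right side y^r · r^s mod p:
Squares mod 1109: 591^1≡591, 591^2≡1055, 591^4≡698, 591^8≡353, 591^16≡401, 591^32≡1105, 591^64≡16, 591^128≡256
181 = 128 + 32 + 16 + 4 + 1, so 591^181 ≡ 256·1105·401·698·591 ≡ 1057 (mod 1109)
Squares mod 1109: 181^1≡181, 181^2≡600, 181^4≡684, 181^8≡967, 181^16≡202, 181^32≡880, 181^64≡318, 181^128≡205, 181^256≡992
422 = 256 + 128 + 32 + 4 + 2, so 181^422 ≡ 992·205·880·684·600 ≡ 340 (mod 1109)
1057·340 = 359380 ≡ 64 (mod 1109)
52 ≠ 64, so verification fails.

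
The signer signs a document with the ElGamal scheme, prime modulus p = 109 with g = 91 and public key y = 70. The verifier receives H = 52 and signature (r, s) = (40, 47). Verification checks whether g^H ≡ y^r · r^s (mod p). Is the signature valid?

invalid

Left side g^H mod p:
91^2 = 8281 ≡ 106
91^4 ≡ 106^2 = 11236 ≡ 9
91^8 ≡ 9^2 = 81
91^16 ≡ 81^2 = 6561 ≡ 21
91^32 ≡ 21^2 = 441 ≡ 5
52 = 32 + 16 + 4, so 91^52 ≡ 5·21·9 ≡ 73 (mod 109)
Right side y^r · r^s mod p:
70^2 = 4900 ≡ 104
70^4 ≡ 104^2 = 10816 ≡ 25
70^8 ≡ 25^2 = 625 ≡ 80
70^16 ≡ 80^2 = 6400 ≡ 78
70^32 ≡ 78^2 = 6084 ≡ 89
40 = 32 + 8, so 70^40 ≡ 89·80 ≡ 35 (mod 109)
40^2 = 1600 ≡ 74
40^4 ≡ 74^2 = 5476 ≡ 26
40^8 ≡ 26^2 = 676 ≡ 22
40^16 ≡ 22^2 = 484 ≡ 48
40^32 ≡ 48^2 = 2304 ≡ 15
47 = 32 + 8 + 4 + 2 + 1, so 40^47 ≡ 15·22·26·74·40 ≡ 18 (mod 109)
35·18 = 630 ≡ 85 (mod 109)
73 ≠ 85, so verification fails.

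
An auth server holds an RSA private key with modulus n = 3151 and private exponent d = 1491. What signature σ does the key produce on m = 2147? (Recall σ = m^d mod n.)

2221

m^2 ≡ 2147^2 = 4609609 ≡ 2847
m^4 ≡ 2847^2 = 8105409 ≡ 1037
m^8 ≡ 1037^2 = 1075369 ≡ 878
m^16 ≡ 878^2 = 770884 ≡ 2040
m^32 ≡ 2040^2 = 4161600 ≡ 2280
m^64 ≡ 2280^2 = 5198400 ≡ 2401
m^128 ≡ 2401^2 = 5764801 ≡ 1622
m^256 ≡ 1622^2 = 2630884 ≡ 2950
m^512 ≡ 2950^2 = 8702500 ≡ 2589
m^1024 ≡ 2589^2 = 6702921 ≡ 744
1491 = 1024 + 256 + 128 + 64 + 16 + 2 + 1, so m^1491 ≡ 744·2950·1622·2401·2040·2847·2147 ≡ 2221 (mod 3151)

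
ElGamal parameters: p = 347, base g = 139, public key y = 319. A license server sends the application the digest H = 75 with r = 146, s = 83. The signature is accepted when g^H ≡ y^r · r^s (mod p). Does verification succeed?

Left side g^H mod p:
139^2 = 19321 ≡ 236
139^4 ≡ 236^2 = 55696 ≡ 176
139^8 ≡ 176^2 = 30976 ≡ 93
139^16 ≡ 93^2 = 8649 ≡ 321
139^32 ≡ 321^2 = 103041 ≡ 329
139^64 ≡ 329^2 = 108241 ≡ 324
75 = 64 + 8 + 2 + 1, so 139^75 ≡ 324·93·236·139 ≡ 155 (mod 347)
Right side y^r · r^s mod p:
319^2 = 101761 ≡ 90
319^4 ≡ 90^2 = 8100 ≡ 119
319^8 ≡ 119^2 = 14161 ≡ 281
319^16 ≡ 281^2 = 78961 ≡ 192
319^32 ≡ 192^2 = 36864 ≡ 82
319^64 ≡ 82^2 = 6724 ≡ 131
319^128 ≡ 131^2 = 17161 ≡ 158
146 = 128 + 16 + 2, so 319^146 ≡ 158·192·90 ≡ 44 (mod 347)
146^2 = 21316 ≡ 149
146^4 ≡ 149^2 = 22201 ≡ 340
146^8 ≡ 340^2 = 115600 ≡ 49
146^16 ≡ 49^2 = 2401 ≡ 319
146^32 ≡ 319^2 = 101761 ≡ 90
146^64 ≡ 90^2 = 8100 ≡ 119
83 = 64 + 16 + 2 + 1, so 146^83 ≡ 119·319·149·146 ≡ 155 (mod 347)
44·155 = 6820 ≡ 227 (mod 347)
155 ≠ 227, so verification fails.

fails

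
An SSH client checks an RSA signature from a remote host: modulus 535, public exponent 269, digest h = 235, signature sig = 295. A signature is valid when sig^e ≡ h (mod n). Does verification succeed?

fails

Squares mod 535: sig^1≡295, sig^2≡355, sig^4≡300, sig^8≡120, sig^16≡490, sig^32≡420, sig^64≡385, sig^128≡30, sig^256≡365
269 = 256 + 8 + 4 + 1, so sig^269 ≡ 365·120·300·295 ≡ 300 (mod 535)
sig^269 mod 535 = 300, but h = 235.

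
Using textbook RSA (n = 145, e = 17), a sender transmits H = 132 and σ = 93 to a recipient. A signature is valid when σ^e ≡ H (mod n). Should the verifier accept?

σ^2 ≡ 93^2 = 8649 ≡ 94
σ^4 ≡ 94^2 = 8836 ≡ 136
σ^8 ≡ 136^2 = 18496 ≡ 81
σ^16 ≡ 81^2 = 6561 ≡ 36
17 = 16 + 1, so σ^17 ≡ 36·93 ≡ 13 (mod 145)
13 ≠ 132, so verification fails.

reject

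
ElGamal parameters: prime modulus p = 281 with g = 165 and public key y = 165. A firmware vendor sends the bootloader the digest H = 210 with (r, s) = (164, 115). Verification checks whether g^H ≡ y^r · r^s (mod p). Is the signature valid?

Left side g^H mod p:
Squares mod 281: 165^1≡165, 165^2≡249, 165^4≡181, 165^8≡165, 165^16≡249, 165^32≡181, 165^64≡165, 165^128≡249
210 = 128 + 64 + 16 + 2, so 165^210 ≡ 249·165·249·249 ≡ 1 (mod 281)
Right side y^r · r^s mod p:
Squares mod 281: 165^1≡165, 165^2≡249, 165^4≡181, 165^8≡165, 165^16≡249, 165^32≡181, 165^64≡165, 165^128≡249
164 = 128 + 32 + 4, so 165^164 ≡ 249·181·181 ≡ 59 (mod 281)
Squares mod 281: 164^1≡164, 164^2≡201, 164^4≡218, 164^8≡35, 164^16≡101, 164^32≡85, 164^64≡200
115 = 64 + 32 + 16 + 2 + 1, so 164^115 ≡ 200·85·101·201·164 ≡ 243 (mod 281)
59·243 = 14337 ≡ 6 (mod 281)
1 ≠ 6, so verification fails.

invalid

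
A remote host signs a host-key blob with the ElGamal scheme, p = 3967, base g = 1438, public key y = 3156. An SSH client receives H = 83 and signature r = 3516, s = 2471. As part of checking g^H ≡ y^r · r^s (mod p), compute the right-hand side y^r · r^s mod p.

2030

Squares mod 3967: 3156^1≡3156, 3156^2≡3166, 3156^4≡2914, 3156^8≡2016, 3156^16≡2048, 3156^32≡1185, 3156^64≡3874, 3156^128≡715, 3156^256≡3449, 3156^512≡2535, 3156^1024≡3652, 3156^2048≡50
3516 = 2048 + 1024 + 256 + 128 + 32 + 16 + 8 + 4, so 3156^3516 ≡ 50·3652·3449·715·1185·2048·2016·2914 ≡ 1199 (mod 3967)
Squares mod 3967: 3516^1≡3516, 3516^2≡1084, 3516^4≡824, 3516^8≡619, 3516^16≡2329, 3516^32≡1352, 3516^64≡3084, 3516^128≡2157, 3516^256≡3325, 3516^512≡3563, 3516^1024≡569, 3516^2048≡2434
2471 = 2048 + 256 + 128 + 32 + 4 + 2 + 1, so 3516^2471 ≡ 2434·3325·2157·1352·824·1084·3516 ≡ 1699 (mod 3967)
y^r · r^s ≡ 1199·1699 = 2037101 ≡ 2030 (mod 3967)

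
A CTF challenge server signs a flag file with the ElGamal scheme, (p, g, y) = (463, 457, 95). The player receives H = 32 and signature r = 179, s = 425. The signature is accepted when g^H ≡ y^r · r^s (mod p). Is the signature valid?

invalid

Left side g^H mod p:
457^2 = 208849 ≡ 36
457^4 ≡ 36^2 = 1296 ≡ 370
457^8 ≡ 370^2 = 136900 ≡ 315
457^16 ≡ 315^2 = 99225 ≡ 143
457^32 ≡ 143^2 = 20449 ≡ 77
Right side y^r · r^s mod p:
95^2 = 9025 ≡ 228
95^4 ≡ 228^2 = 51984 ≡ 128
95^8 ≡ 128^2 = 16384 ≡ 179
95^16 ≡ 179^2 = 32041 ≡ 94
95^32 ≡ 94^2 = 8836 ≡ 39
95^64 ≡ 39^2 = 1521 ≡ 132
95^128 ≡ 132^2 = 17424 ≡ 293
179 = 128 + 32 + 16 + 2 + 1, so 95^179 ≡ 293·39·94·228·95 ≡ 370 (mod 463)
179^2 = 32041 ≡ 94
179^4 ≡ 94^2 = 8836 ≡ 39
179^8 ≡ 39^2 = 1521 ≡ 132
179^16 ≡ 132^2 = 17424 ≡ 293
179^32 ≡ 293^2 = 85849 ≡ 194
179^64 ≡ 194^2 = 37636 ≡ 133
179^128 ≡ 133^2 = 17689 ≡ 95
179^256 ≡ 95^2 = 9025 ≡ 228
425 = 256 + 128 + 32 + 8 + 1, so 179^425 ≡ 228·95·194·132·179 ≡ 95 (mod 463)
370·95 = 35150 ≡ 425 (mod 463)
77 ≠ 425, so verification fails.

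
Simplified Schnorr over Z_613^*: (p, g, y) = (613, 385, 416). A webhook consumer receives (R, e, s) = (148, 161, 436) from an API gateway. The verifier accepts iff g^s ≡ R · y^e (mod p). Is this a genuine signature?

genuine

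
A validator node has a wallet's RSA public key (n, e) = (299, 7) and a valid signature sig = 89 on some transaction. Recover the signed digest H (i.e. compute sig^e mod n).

67

sig^7 mod 299 = 67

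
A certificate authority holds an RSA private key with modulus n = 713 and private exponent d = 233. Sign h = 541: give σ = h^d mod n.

328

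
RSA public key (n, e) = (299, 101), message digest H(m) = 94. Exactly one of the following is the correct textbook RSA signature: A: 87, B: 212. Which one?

Candidate A: 87^2 = 7569 ≡ 94; 87^4 ≡ 94^2 = 8836 ≡ 165; 87^8 ≡ 165^2 = 27225 ≡ 16; 87^16 ≡ 16^2 = 256; 87^32 ≡ 256^2 = 65536 ≡ 55; 87^64 ≡ 55^2 = 3025 ≡ 35; 101 = 64 + 32 + 4 + 1, so 87^101 ≡ 35·55·165·87 ≡ 94 (mod 299)
  → matches H(m) = 94
Candidate B: 212^2 = 44944 ≡ 94; 212^4 ≡ 94^2 = 8836 ≡ 165; 212^8 ≡ 165^2 = 27225 ≡ 16; 212^16 ≡ 16^2 = 256; 212^32 ≡ 256^2 = 65536 ≡ 55; 212^64 ≡ 55^2 = 3025 ≡ 35; 101 = 64 + 32 + 4 + 1, so 212^101 ≡ 35·55·165·212 ≡ 205 (mod 299)

A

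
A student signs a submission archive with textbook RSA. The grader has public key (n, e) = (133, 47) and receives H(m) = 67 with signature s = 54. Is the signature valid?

s^2 ≡ 54^2 = 2916 ≡ 123
s^4 ≡ 123^2 = 15129 ≡ 100
s^8 ≡ 100^2 = 10000 ≡ 25
s^16 ≡ 25^2 = 625 ≡ 93
s^32 ≡ 93^2 = 8649 ≡ 4
47 = 32 + 8 + 4 + 2 + 1, so s^47 ≡ 4·25·100·123·54 ≡ 66 (mod 133)
s^47 mod 133 = 66, but H(m) = 67.

invalid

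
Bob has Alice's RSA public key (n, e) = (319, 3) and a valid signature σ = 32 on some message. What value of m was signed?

σ^2 ≡ 32^2 = 1024 ≡ 67
3 = 2 + 1, so σ^3 ≡ 67·32 ≡ 230 (mod 319)

230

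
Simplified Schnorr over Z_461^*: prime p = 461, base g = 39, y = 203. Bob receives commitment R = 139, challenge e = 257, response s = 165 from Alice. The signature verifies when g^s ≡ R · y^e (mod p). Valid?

no

g^s mod p:
Squares mod 461: 39^1≡39, 39^2≡138, 39^4≡143, 39^8≡165, 39^16≡26, 39^32≡215, 39^64≡125, 39^128≡412
165 = 128 + 32 + 4 + 1, so 39^165 ≡ 412·215·143·39 ≡ 294 (mod 461)
R · y^e mod p:
Squares mod 461: 203^1≡203, 203^2≡180, 203^4≡130, 203^8≡304, 203^16≡216, 203^32≡95, 203^64≡266, 203^128≡223, 203^256≡402
257 = 256 + 1, so 203^257 ≡ 402·203 ≡ 9 (mod 461)
139·9 = 1251 ≡ 329 (mod 461)
294 ≠ 329; the check fails.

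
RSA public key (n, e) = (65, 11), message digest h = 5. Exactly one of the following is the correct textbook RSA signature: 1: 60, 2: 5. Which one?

1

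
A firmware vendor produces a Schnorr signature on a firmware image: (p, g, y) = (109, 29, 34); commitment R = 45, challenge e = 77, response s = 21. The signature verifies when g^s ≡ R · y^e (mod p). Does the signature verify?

verifies

g^s mod p:
29^2 = 841 ≡ 78
29^4 ≡ 78^2 = 6084 ≡ 89
29^8 ≡ 89^2 = 7921 ≡ 73
29^16 ≡ 73^2 = 5329 ≡ 97
21 = 16 + 4 + 1, so 29^21 ≡ 97·89·29 ≡ 93 (mod 109)
R · y^e mod p:
34^2 = 1156 ≡ 66
34^4 ≡ 66^2 = 4356 ≡ 105
34^8 ≡ 105^2 = 11025 ≡ 16
34^16 ≡ 16^2 = 256 ≡ 38
34^32 ≡ 38^2 = 1444 ≡ 27
34^64 ≡ 27^2 = 729 ≡ 75
77 = 64 + 8 + 4 + 1, so 34^77 ≡ 75·16·105·34 ≡ 82 (mod 109)
45·82 = 3690 ≡ 93 (mod 109)
93 ≡ 93 (mod 109); signature holds.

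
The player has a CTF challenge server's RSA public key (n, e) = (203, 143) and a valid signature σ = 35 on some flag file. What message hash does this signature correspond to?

42

Squares mod 203: σ^1≡35, σ^2≡7, σ^4≡49, σ^8≡168, σ^16≡7, σ^32≡49, σ^64≡168, σ^128≡7
143 = 128 + 8 + 4 + 2 + 1, so σ^143 ≡ 7·168·49·7·35 ≡ 42 (mod 203)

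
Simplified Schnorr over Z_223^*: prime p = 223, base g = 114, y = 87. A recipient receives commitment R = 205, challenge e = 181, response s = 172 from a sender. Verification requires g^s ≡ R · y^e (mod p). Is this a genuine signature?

g^s mod p:
114^2 = 12996 ≡ 62
114^4 ≡ 62^2 = 3844 ≡ 53
114^8 ≡ 53^2 = 2809 ≡ 133
114^16 ≡ 133^2 = 17689 ≡ 72
114^32 ≡ 72^2 = 5184 ≡ 55
114^64 ≡ 55^2 = 3025 ≡ 126
114^128 ≡ 126^2 = 15876 ≡ 43
172 = 128 + 32 + 8 + 4, so 114^172 ≡ 43·55·133·53 ≡ 74 (mod 223)
R · y^e mod p:
87^2 = 7569 ≡ 210
87^4 ≡ 210^2 = 44100 ≡ 169
87^8 ≡ 169^2 = 28561 ≡ 17
87^16 ≡ 17^2 = 289 ≡ 66
87^32 ≡ 66^2 = 4356 ≡ 119
87^64 ≡ 119^2 = 14161 ≡ 112
87^128 ≡ 112^2 = 12544 ≡ 56
181 = 128 + 32 + 16 + 4 + 1, so 87^181 ≡ 56·119·66·169·87 ≡ 95 (mod 223)
205·95 = 19475 ≡ 74 (mod 223)
74 ≡ 74 (mod 223); signature holds.

genuine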